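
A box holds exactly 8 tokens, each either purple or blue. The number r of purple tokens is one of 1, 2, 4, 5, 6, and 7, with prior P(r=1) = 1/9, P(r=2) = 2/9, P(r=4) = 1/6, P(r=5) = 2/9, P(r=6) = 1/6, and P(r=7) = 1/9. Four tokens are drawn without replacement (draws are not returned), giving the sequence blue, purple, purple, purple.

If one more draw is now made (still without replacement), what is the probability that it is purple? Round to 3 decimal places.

Under each hypothesis, the probability of the observed sequence is: P(data | r = 1) = (7/8)(1/7)(0/6) = 0; P(data | r = 2) = (6/8)(2/7)(1/6)(0/5) = 0; P(data | r = 4) = (4/8)(4/7)(3/6)(2/5) = 0.057143; P(data | r = 5) = (3/8)(5/7)(4/6)(3/5) = 0.10714; P(data | r = 6) = (2/8)(6/7)(5/6)(4/5) = 0.14286; P(data | r = 7) = (1/8)(7/7)(6/6)(5/5) = 0.125.
Weighting by the prior gives 1/9 · 0 = 0, 2/9 · 0 = 0, 1/6 · 0.057143 = 0.0095238, 2/9 · 0.10714 = 0.02381, 1/6 · 0.14286 = 0.02381, 1/9 · 0.125 = 0.013889; these sum to 0.071032.
Dividing through by the total gives posterior P(r = 1 | data) = 0, P(r = 2 | data) = 0, P(r = 4 | data) = 0.13408, P(r = 5 | data) = 0.3352, P(r = 6 | data) = 0.3352, P(r = 7 | data) = 0.19553.
The predictive probability is P(purple next | data) = (1/4)(0.13408) + (1/2)(0.3352) + (3/4)(0.3352) + (1)(0.19553) = 0.64804.

0.648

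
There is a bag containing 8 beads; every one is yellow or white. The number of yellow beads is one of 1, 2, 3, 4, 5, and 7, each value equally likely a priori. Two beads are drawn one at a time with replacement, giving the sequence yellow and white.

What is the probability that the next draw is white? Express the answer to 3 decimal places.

0.542

The likelihood of the observed sequence under each hypothesis: P(data | r = 1) = (1/8)(7/8) = 7/64; P(data | r = 2) = (2/8)(6/8) = 3/16; P(data | r = 3) = (3/8)(5/8) = 15/64; P(data | r = 4) = (4/8)(4/8) = 1/4; P(data | r = 5) = (5/8)(3/8) = 15/64; P(data | r = 7) = (7/8)(1/8) = 7/64.
The prior-weighted likelihoods are 1/6 · 7/64 = 7/384, 1/6 · 3/16 = 1/32, 1/6 · 15/64 = 5/128, 1/6 · 1/4 = 1/24, 1/6 · 15/64 = 5/128, 1/6 · 7/64 = 7/384; these sum to 3/16.
Normalising, the posterior is P(r = 1 | data) = 7/72, P(r = 2 | data) = 1/6, P(r = 3 | data) = 5/24, P(r = 4 | data) = 2/9, P(r = 5 | data) = 5/24, P(r = 7 | data) = 7/72.
So P(white next | data) = Σ P(white next | H) P(H | data) = (7/8)(7/72) + (3/4)(1/6) + (5/8)(5/24) + (1/2)(2/9) + (3/8)(5/24) + (1/8)(7/72) = 13/24.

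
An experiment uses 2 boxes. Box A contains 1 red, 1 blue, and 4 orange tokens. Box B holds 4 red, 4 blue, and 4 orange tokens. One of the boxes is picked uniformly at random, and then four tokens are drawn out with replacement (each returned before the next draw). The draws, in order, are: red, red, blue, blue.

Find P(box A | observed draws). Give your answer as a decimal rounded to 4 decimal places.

The likelihood of the observed sequence under each hypothesis: P(data | box A) = (1/6)(1/6)(1/6)(1/6) = 0.0007716; P(data | box B) = (4/12)(4/12)(4/12)(4/12) = 0.012346.
The prior-weighted likelihoods are 1/2 · 0.0007716 = 0.0003858, 1/2 · 0.012346 = 0.0061728; with total 0.0065586.
Therefore the posterior P(box A | data) = (0.0003858) / (0.0065586) = 0.058824.

0.0588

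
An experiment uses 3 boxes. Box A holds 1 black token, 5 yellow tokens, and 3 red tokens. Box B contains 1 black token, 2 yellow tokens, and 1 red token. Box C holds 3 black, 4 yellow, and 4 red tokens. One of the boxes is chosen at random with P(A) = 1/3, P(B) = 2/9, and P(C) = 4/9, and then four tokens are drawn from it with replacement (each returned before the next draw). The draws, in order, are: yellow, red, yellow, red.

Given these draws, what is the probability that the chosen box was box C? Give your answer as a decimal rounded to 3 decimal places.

For each hypothesis, P(data | H) works out to: P(data | box A) = (5/9)(3/9)(5/9)(3/9) = 0.034294; P(data | box B) = (2/4)(1/4)(2/4)(1/4) = 0.015625; P(data | box C) = (4/11)(4/11)(4/11)(4/11) = 0.017485.
Multiplying each by its prior: 1/3 · 0.034294 = 0.011431, 2/9 · 0.015625 = 0.0034722, 4/9 · 0.017485 = 0.0077712; summing to 0.022675.
So P(box C | data) = (0.0077712) / (0.022675) = 0.34273.

0.343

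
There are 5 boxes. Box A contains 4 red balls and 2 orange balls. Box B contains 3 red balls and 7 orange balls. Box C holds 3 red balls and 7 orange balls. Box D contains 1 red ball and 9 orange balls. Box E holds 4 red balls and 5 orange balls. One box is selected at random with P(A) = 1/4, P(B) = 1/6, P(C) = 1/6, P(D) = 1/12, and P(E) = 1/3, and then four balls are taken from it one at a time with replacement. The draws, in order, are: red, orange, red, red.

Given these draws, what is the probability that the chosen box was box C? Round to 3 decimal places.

Compute the likelihood of the observed sequence for each case: P(data | box A) = (4/6)(2/6)(4/6)(4/6) = 0.098765; P(data | box B) = (3/10)(7/10)(3/10)(3/10) = 0.0189; P(data | box C) = (3/10)(7/10)(3/10)(3/10) = 0.0189; P(data | box D) = (1/10)(9/10)(1/10)(1/10) = 0.0009; P(data | box E) = (4/9)(5/9)(4/9)(4/9) = 0.048773.
Multiplying each by its prior: 1/4 · 0.098765 = 0.024691, 1/6 · 0.0189 = 0.00315, 1/6 · 0.0189 = 0.00315, 1/12 · 0.0009 = 7.5e-05, 1/3 · 0.048773 = 0.016258; with total 0.047324.
By Bayes' rule, P(box C | data) = (0.00315) / (0.047324) = 0.066562.

0.067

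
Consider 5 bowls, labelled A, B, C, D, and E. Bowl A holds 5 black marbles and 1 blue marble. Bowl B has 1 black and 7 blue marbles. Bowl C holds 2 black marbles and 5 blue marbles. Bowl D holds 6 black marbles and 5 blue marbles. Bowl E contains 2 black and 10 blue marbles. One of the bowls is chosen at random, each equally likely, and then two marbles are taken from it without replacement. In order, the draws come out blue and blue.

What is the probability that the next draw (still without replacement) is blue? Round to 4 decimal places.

For each hypothesis, P(data | H) works out to: P(data | bowl A) = (1/6)(0/5) = 0; P(data | bowl B) = (7/8)(6/7) = 0.75; P(data | bowl C) = (5/7)(4/6) = 0.47619; P(data | bowl D) = (5/11)(4/10) = 0.18182; P(data | bowl E) = (10/12)(9/11) = 0.68182.
Multiplying each by its prior: 1/5 · 0 = 0, 1/5 · 0.75 = 0.15, 1/5 · 0.47619 = 0.095238, 1/5 · 0.18182 = 0.036364, 1/5 · 0.68182 = 0.13636; with total 0.41797.
Normalising, the posterior is P(bowl A | data) = 0, P(bowl B | data) = 0.35888, P(bowl C | data) = 0.22786, P(bowl D | data) = 0.087002, P(bowl E | data) = 0.32626.
So P(blue next | data) = Σ P(blue next | H) P(H | data) = (5/6)(0.35888) + (3/5)(0.22786) + (1/3)(0.087002) + (4/5)(0.32626) = 0.72579.

0.7258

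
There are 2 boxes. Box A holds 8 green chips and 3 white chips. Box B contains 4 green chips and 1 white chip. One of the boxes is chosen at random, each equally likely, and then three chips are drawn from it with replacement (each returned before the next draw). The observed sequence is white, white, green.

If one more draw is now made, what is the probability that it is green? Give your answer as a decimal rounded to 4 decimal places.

0.7543

For each hypothesis, P(data | H) works out to: P(data | box A) = (3/11)(3/11)(8/11) = 0.054095; P(data | box B) = (1/5)(1/5)(4/5) = 0.032.
Weighting by the prior gives 1/2 · 0.054095 = 0.027047, 1/2 · 0.032 = 0.016; these sum to 0.043047.
The posterior is then P(box A | data) = 0.62832, P(box B | data) = 0.37168.
Averaging over the posterior, P(green next | data) = (8/11)(0.62832) + (4/5)(0.37168) = 0.7543.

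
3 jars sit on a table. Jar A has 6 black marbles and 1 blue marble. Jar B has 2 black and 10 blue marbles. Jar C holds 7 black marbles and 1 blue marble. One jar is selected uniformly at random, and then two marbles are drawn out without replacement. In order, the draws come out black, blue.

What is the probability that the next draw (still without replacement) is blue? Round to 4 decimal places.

0.3252

Under each hypothesis, the probability of the observed sequence is: P(data | jar A) = (6/7)(1/6) = 0.14286; P(data | jar B) = (2/12)(10/11) = 0.15152; P(data | jar C) = (7/8)(1/7) = 0.125.
Multiplying each by its prior: 1/3 · 0.14286 = 0.047619, 1/3 · 0.15152 = 0.050505, 1/3 · 0.125 = 0.041667; summing to 0.13979.
The posterior is then P(jar A | data) = 0.34065, P(jar B | data) = 0.36129, P(jar C | data) = 0.29806.
The predictive probability is P(blue next | data) = (0)(0.34065) + (9/10)(0.36129) + (0)(0.29806) = 0.32516.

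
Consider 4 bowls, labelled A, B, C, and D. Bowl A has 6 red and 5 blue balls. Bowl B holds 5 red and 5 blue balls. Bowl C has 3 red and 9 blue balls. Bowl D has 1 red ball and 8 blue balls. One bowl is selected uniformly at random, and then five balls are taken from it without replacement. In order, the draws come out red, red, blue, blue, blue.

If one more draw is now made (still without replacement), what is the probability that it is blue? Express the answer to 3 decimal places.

0.519

Compute the likelihood of the observed sequence for each case: P(data | bowl A) = (6/11)(5/10)(5/9)(4/8)(3/7) = 0.032468; P(data | bowl B) = (5/10)(4/9)(5/8)(4/7)(3/6) = 0.039683; P(data | bowl C) = (3/12)(2/11)(9/10)(8/9)(7/8) = 0.031818; P(data | bowl D) = (1/9)(0/8) = 0.
The prior-weighted likelihoods are 1/4 · 0.032468 = 0.0081169, 1/4 · 0.039683 = 0.0099206, 1/4 · 0.031818 = 0.0079545, 1/4 · 0 = 0; summing to 0.025992.
The posterior is then P(bowl A | data) = 0.31228, P(bowl B | data) = 0.38168, P(bowl C | data) = 0.30604, P(bowl D | data) = 0.
Averaging over the posterior, P(blue next | data) = (1/3)(0.31228) + (2/5)(0.38168) + (6/7)(0.30604) = 0.51908.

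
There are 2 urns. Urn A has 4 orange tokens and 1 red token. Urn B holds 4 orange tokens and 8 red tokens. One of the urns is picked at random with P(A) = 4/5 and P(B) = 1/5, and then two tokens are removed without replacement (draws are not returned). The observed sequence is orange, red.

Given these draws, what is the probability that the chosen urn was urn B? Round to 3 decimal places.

0.233

Under each hypothesis, the probability of the observed sequence is: P(data | urn A) = (4/5)(1/4) = 1/5; P(data | urn B) = (4/12)(8/11) = 8/33.
Multiplying each by its prior: 4/5 · 1/5 = 4/25, 1/5 · 8/33 = 8/165; these sum to 172/825.
Hence P(urn B | data) = (8/165) / (172/825) = 10/43.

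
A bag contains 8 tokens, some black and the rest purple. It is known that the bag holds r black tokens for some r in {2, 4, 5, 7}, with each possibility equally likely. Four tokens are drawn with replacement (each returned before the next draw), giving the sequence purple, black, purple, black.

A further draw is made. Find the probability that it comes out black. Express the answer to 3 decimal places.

0.516

Under each hypothesis, the probability of the observed sequence is: P(data | r = 2) = (6/8)(2/8)(6/8)(2/8) = 0.035156; P(data | r = 4) = (4/8)(4/8)(4/8)(4/8) = 0.0625; P(data | r = 5) = (3/8)(5/8)(3/8)(5/8) = 0.054932; P(data | r = 7) = (1/8)(7/8)(1/8)(7/8) = 0.011963.
Multiplying each by its prior: 1/4 · 0.035156 = 0.0087891, 1/4 · 0.0625 = 0.015625, 1/4 · 0.054932 = 0.013733, 1/4 · 0.011963 = 0.0029907; summing to 0.041138.
Dividing through by the total gives posterior P(r = 2 | data) = 0.21365, P(r = 4 | data) = 0.37982, P(r = 5 | data) = 0.33383, P(r = 7 | data) = 0.0727.
So P(black next | data) = Σ P(black next | H) P(H | data) = (1/4)(0.21365) + (1/2)(0.37982) + (5/8)(0.33383) + (7/8)(0.0727) = 0.51558.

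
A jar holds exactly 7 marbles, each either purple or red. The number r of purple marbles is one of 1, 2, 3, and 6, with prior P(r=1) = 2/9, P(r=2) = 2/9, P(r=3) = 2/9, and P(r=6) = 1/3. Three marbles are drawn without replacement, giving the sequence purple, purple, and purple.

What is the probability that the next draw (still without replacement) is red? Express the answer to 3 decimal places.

Compute the likelihood of the observed sequence for each case: P(data | r = 1) = (1/7)(0/6) = 0; P(data | r = 2) = (2/7)(1/6)(0/5) = 0; P(data | r = 3) = (3/7)(2/6)(1/5) = 1/35; P(data | r = 6) = (6/7)(5/6)(4/5) = 4/7.
Weighting by the prior gives 2/9 · 0 = 0, 2/9 · 0 = 0, 2/9 · 1/35 = 2/315, 1/3 · 4/7 = 4/21; these sum to 62/315.
The posterior is then P(r = 1 | data) = 0, P(r = 2 | data) = 0, P(r = 3 | data) = 1/31, P(r = 6 | data) = 30/31.
Averaging over the posterior, P(red next | data) = (1)(1/31) + (1/4)(30/31) = 17/62.

0.274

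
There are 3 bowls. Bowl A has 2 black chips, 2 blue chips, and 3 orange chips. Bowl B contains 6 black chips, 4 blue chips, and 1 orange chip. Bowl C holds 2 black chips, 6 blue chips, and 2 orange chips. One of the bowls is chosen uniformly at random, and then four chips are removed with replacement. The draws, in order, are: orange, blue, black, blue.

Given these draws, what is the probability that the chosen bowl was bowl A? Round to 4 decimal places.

0.3229

Compute the likelihood of the observed sequence for each case: P(data | bowl A) = (3/7)(2/7)(2/7)(2/7) = 0.0099958; P(data | bowl B) = (1/11)(4/11)(6/11)(4/11) = 0.0065569; P(data | bowl C) = (2/10)(6/10)(2/10)(6/10) = 0.0144.
Weighting by the prior gives 1/3 · 0.0099958 = 0.0033319, 1/3 · 0.0065569 = 0.0021856, 1/3 · 0.0144 = 0.0048; summing to 0.010318.
By Bayes' rule, P(bowl A | data) = (0.0033319) / (0.010318) = 0.32294.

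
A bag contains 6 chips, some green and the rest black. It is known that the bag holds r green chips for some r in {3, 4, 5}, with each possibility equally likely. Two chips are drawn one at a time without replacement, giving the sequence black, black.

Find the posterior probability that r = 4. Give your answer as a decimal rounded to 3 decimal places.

0.250

The likelihood of the observed sequence under each hypothesis: P(data | r = 3) = (3/6)(2/5) = 1/5; P(data | r = 4) = (2/6)(1/5) = 1/15; P(data | r = 5) = (1/6)(0/5) = 0.
Multiplying each by its prior: 1/3 · 1/5 = 1/15, 1/3 · 1/15 = 1/45, 1/3 · 0 = 0; these sum to 4/45.
By Bayes' rule, P(r = 4 | data) = (1/45) / (4/45) = 1/4.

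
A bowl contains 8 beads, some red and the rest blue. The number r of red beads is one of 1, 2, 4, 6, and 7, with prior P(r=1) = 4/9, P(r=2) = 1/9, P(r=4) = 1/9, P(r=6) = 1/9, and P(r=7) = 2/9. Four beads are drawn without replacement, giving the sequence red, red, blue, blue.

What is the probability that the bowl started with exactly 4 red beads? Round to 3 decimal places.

Under each hypothesis, the probability of the observed sequence is: P(data | r = 1) = (1/8)(0/7) = 0; P(data | r = 2) = (2/8)(1/7)(6/6)(5/5) = 1/28; P(data | r = 4) = (4/8)(3/7)(4/6)(3/5) = 3/35; P(data | r = 6) = (6/8)(5/7)(2/6)(1/5) = 1/28; P(data | r = 7) = (7/8)(6/7)(1/6)(0/5) = 0.
Multiplying each by its prior: 4/9 · 0 = 0, 1/9 · 1/28 = 1/252, 1/9 · 3/35 = 1/105, 1/9 · 1/28 = 1/252, 2/9 · 0 = 0; these sum to 11/630.
Hence P(r = 4 | data) = (1/105) / (11/630) = 6/11.

0.545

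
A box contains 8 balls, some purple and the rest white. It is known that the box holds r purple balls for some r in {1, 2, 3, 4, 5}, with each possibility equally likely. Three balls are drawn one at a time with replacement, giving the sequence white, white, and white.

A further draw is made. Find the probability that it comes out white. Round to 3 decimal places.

0.751

Compute the likelihood of the observed sequence for each case: P(data | r = 1) = (7/8)(7/8)(7/8) = 0.66992; P(data | r = 2) = (6/8)(6/8)(6/8) = 0.42188; P(data | r = 3) = (5/8)(5/8)(5/8) = 0.24414; P(data | r = 4) = (4/8)(4/8)(4/8) = 0.125; P(data | r = 5) = (3/8)(3/8)(3/8) = 0.052734.
Weighting by the prior gives 1/5 · 0.66992 = 0.13398, 1/5 · 0.42188 = 0.084375, 1/5 · 0.24414 = 0.048828, 1/5 · 0.125 = 0.025, 1/5 · 0.052734 = 0.010547; summing to 0.30273.
Normalising, the posterior is P(r = 1 | data) = 0.44258, P(r = 2 | data) = 0.27871, P(r = 3 | data) = 0.16129, P(r = 4 | data) = 0.082581, P(r = 5 | data) = 0.034839.
Averaging over the posterior, P(white next | data) = (7/8)(0.44258) + (3/4)(0.27871) + (5/8)(0.16129) + (1/2)(0.082581) + (3/8)(0.034839) = 0.75145.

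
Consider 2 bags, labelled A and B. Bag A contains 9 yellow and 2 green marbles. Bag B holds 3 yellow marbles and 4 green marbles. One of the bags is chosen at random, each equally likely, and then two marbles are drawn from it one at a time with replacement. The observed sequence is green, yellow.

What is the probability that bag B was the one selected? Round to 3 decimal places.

The likelihood of the observed sequence under each hypothesis: P(data | bag A) = (2/11)(9/11) = 0.14876; P(data | bag B) = (4/7)(3/7) = 0.2449.
Multiplying each by its prior: 1/2 · 0.14876 = 0.07438, 1/2 · 0.2449 = 0.12245; with total 0.19683.
So P(bag B | data) = (0.12245) / (0.19683) = 0.62211.

0.622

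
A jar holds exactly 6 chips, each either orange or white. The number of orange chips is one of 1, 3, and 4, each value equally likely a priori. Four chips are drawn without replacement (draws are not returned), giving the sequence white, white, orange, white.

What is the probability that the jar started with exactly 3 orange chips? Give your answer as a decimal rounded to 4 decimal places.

0.2308

Compute the likelihood of the observed sequence for each case: P(data | r = 1) = (5/6)(4/5)(1/4)(3/3) = 1/6; P(data | r = 3) = (3/6)(2/5)(3/4)(1/3) = 1/20; P(data | r = 4) = (2/6)(1/5)(4/4)(0/3) = 0.
Multiplying each by its prior: 1/3 · 1/6 = 1/18, 1/3 · 1/20 = 1/60, 1/3 · 0 = 0; with total 13/180.
By Bayes' rule, P(r = 3 | data) = (1/60) / (13/180) = 3/13.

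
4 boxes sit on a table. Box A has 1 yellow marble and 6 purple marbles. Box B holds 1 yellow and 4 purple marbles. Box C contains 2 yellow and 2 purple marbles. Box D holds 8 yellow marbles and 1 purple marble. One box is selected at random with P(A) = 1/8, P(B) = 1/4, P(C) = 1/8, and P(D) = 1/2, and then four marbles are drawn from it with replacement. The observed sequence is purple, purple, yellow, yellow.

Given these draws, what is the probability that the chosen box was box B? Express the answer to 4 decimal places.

0.3053

For each hypothesis, P(data | H) works out to: P(data | box A) = (6/7)(6/7)(1/7)(1/7) = 0.014994; P(data | box B) = (4/5)(4/5)(1/5)(1/5) = 0.0256; P(data | box C) = (2/4)(2/4)(2/4)(2/4) = 0.0625; P(data | box D) = (1/9)(1/9)(8/9)(8/9) = 0.0097546.
The prior-weighted likelihoods are 1/8 · 0.014994 = 0.0018742, 1/4 · 0.0256 = 0.0064, 1/8 · 0.0625 = 0.0078125, 1/2 · 0.0097546 = 0.0048773; summing to 0.020964.
By Bayes' rule, P(box B | data) = (0.0064) / (0.020964) = 0.30528.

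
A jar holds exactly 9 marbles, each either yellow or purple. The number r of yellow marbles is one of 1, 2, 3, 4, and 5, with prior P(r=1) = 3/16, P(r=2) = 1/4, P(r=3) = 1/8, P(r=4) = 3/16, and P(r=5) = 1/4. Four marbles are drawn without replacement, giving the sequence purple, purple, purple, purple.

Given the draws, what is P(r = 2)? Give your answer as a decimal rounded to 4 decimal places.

Under each hypothesis, the probability of the observed sequence is: P(data | r = 1) = (8/9)(7/8)(6/7)(5/6) = 5/9; P(data | r = 2) = (7/9)(6/8)(5/7)(4/6) = 5/18; P(data | r = 3) = (6/9)(5/8)(4/7)(3/6) = 5/42; P(data | r = 4) = (5/9)(4/8)(3/7)(2/6) = 5/126; P(data | r = 5) = (4/9)(3/8)(2/7)(1/6) = 1/126.
The prior-weighted likelihoods are 3/16 · 5/9 = 5/48, 1/4 · 5/18 = 5/72, 1/8 · 5/42 = 5/336, 3/16 · 5/126 = 5/672, 1/4 · 1/126 = 1/504; these sum to 19/96.
Therefore the posterior P(r = 2 | data) = (5/72) / (19/96) = 20/57.

0.3509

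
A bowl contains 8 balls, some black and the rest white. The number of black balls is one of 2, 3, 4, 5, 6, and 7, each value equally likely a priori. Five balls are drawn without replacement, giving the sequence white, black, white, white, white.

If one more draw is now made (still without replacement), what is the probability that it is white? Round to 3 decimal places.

0.510

Under each hypothesis, the probability of the observed sequence is: P(data | r = 2) = (6/8)(2/7)(5/6)(4/5)(3/4) = 3/28; P(data | r = 3) = (5/8)(3/7)(4/6)(3/5)(2/4) = 3/56; P(data | r = 4) = (4/8)(4/7)(3/6)(2/5)(1/4) = 1/70; P(data | r = 5) = (3/8)(5/7)(2/6)(1/5)(0/4) = 0; P(data | r = 6) = (2/8)(6/7)(1/6)(0/5) = 0; P(data | r = 7) = (1/8)(7/7)(0/6) = 0.
Multiplying each by its prior: 1/6 · 3/28 = 1/56, 1/6 · 3/56 = 1/112, 1/6 · 1/70 = 1/420, 1/6 · 0 = 0, 1/6 · 0 = 0, 1/6 · 0 = 0; with total 7/240.
Dividing through by the total gives posterior P(r = 2 | data) = 30/49, P(r = 3 | data) = 15/49, P(r = 4 | data) = 4/49, P(r = 5 | data) = 0, P(r = 6 | data) = 0, P(r = 7 | data) = 0.
The predictive probability is P(white next | data) = (2/3)(30/49) + (1/3)(15/49) + (0)(4/49) = 25/49.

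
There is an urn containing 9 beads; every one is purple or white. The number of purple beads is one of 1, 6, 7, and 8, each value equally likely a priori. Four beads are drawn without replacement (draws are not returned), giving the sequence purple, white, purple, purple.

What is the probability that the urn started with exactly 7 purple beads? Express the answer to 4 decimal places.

The likelihood of the observed sequence under each hypothesis: P(data | r = 1) = (1/9)(8/8)(0/7) = 0; P(data | r = 6) = (6/9)(3/8)(5/7)(4/6) = 5/42; P(data | r = 7) = (7/9)(2/8)(6/7)(5/6) = 5/36; P(data | r = 8) = (8/9)(1/8)(7/7)(6/6) = 1/9.
Multiplying each by its prior: 1/4 · 0 = 0, 1/4 · 5/42 = 5/168, 1/4 · 5/36 = 5/144, 1/4 · 1/9 = 1/36; with total 31/336.
Hence P(r = 7 | data) = (5/144) / (31/336) = 35/93.

0.3763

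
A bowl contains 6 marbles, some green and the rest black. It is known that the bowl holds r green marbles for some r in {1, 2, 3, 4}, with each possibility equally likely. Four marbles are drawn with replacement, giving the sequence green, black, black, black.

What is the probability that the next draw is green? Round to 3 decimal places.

The likelihood of the observed sequence under each hypothesis: P(data | r = 1) = (1/6)(5/6)(5/6)(5/6) = 0.096451; P(data | r = 2) = (2/6)(4/6)(4/6)(4/6) = 0.098765; P(data | r = 3) = (3/6)(3/6)(3/6)(3/6) = 0.0625; P(data | r = 4) = (4/6)(2/6)(2/6)(2/6) = 0.024691.
Multiplying each by its prior: 1/4 · 0.096451 = 0.024113, 1/4 · 0.098765 = 0.024691, 1/4 · 0.0625 = 0.015625, 1/4 · 0.024691 = 0.0061728; with total 0.070602.
Normalising, the posterior is P(r = 1 | data) = 0.34153, P(r = 2 | data) = 0.34973, P(r = 3 | data) = 0.22131, P(r = 4 | data) = 0.087432.
The predictive probability is P(green next | data) = (1/6)(0.34153) + (1/3)(0.34973) + (1/2)(0.22131) + (2/3)(0.087432) = 0.34244.

0.342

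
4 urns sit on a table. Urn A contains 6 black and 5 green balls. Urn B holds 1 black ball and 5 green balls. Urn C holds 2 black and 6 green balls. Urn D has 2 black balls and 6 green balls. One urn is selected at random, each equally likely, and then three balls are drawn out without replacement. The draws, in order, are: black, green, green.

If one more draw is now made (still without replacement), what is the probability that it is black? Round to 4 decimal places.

0.2282

For each hypothesis, P(data | H) works out to: P(data | urn A) = (6/11)(5/10)(4/9) = 4/33; P(data | urn B) = (1/6)(5/5)(4/4) = 1/6; P(data | urn C) = (2/8)(6/7)(5/6) = 5/28; P(data | urn D) = (2/8)(6/7)(5/6) = 5/28.
Multiplying each by its prior: 1/4 · 4/33 = 1/33, 1/4 · 1/6 = 1/24, 1/4 · 5/28 = 5/112, 1/4 · 5/28 = 5/112; with total 149/924.
Normalising, the posterior is P(urn A | data) = 28/149, P(urn B | data) = 77/298, P(urn C | data) = 165/596, P(urn D | data) = 165/596.
Averaging over the posterior, P(black next | data) = (5/8)(28/149) + (0)(77/298) + (1/5)(165/596) + (1/5)(165/596) = 34/149.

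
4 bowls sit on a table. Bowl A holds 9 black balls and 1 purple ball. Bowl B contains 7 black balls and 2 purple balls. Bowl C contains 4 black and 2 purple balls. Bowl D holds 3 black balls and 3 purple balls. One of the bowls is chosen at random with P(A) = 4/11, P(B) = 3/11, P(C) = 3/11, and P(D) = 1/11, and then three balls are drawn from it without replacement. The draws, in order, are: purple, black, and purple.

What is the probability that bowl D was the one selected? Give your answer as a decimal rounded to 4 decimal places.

0.3462

Compute the likelihood of the observed sequence for each case: P(data | bowl A) = (1/10)(9/9)(0/8) = 0; P(data | bowl B) = (2/9)(7/8)(1/7) = 1/36; P(data | bowl C) = (2/6)(4/5)(1/4) = 1/15; P(data | bowl D) = (3/6)(3/5)(2/4) = 3/20.
Multiplying each by its prior: 4/11 · 0 = 0, 3/11 · 1/36 = 1/132, 3/11 · 1/15 = 1/55, 1/11 · 3/20 = 3/220; summing to 13/330.
Therefore the posterior P(bowl D | data) = (3/220) / (13/330) = 9/26.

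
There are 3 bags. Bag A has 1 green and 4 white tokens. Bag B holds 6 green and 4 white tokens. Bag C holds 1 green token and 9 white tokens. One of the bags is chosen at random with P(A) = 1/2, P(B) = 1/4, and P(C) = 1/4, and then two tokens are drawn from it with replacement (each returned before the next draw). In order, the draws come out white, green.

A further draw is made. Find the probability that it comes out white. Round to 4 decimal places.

The likelihood of the observed sequence under each hypothesis: P(data | bag A) = (4/5)(1/5) = 4/25; P(data | bag B) = (4/10)(6/10) = 6/25; P(data | bag C) = (9/10)(1/10) = 9/100.
Multiplying each by its prior: 1/2 · 4/25 = 2/25, 1/4 · 6/25 = 3/50, 1/4 · 9/100 = 9/400; these sum to 13/80.
The posterior is then P(bag A | data) = 32/65, P(bag B | data) = 24/65, P(bag C | data) = 9/65.
Averaging over the posterior, P(white next | data) = (4/5)(32/65) + (2/5)(24/65) + (9/10)(9/65) = 433/650.

0.6662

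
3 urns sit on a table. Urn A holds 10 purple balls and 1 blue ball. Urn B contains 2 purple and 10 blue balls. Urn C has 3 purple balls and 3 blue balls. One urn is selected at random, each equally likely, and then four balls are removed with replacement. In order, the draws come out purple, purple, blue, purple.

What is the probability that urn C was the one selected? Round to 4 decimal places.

For each hypothesis, P(data | H) works out to: P(data | urn A) = (10/11)(10/11)(1/11)(10/11) = 0.068301; P(data | urn B) = (2/12)(2/12)(10/12)(2/12) = 0.003858; P(data | urn C) = (3/6)(3/6)(3/6)(3/6) = 0.0625.
The prior-weighted likelihoods are 1/3 · 0.068301 = 0.022767, 1/3 · 0.003858 = 0.001286, 1/3 · 0.0625 = 0.020833; these sum to 0.044886.
Therefore the posterior P(urn C | data) = (0.020833) / (0.044886) = 0.46413.

0.4641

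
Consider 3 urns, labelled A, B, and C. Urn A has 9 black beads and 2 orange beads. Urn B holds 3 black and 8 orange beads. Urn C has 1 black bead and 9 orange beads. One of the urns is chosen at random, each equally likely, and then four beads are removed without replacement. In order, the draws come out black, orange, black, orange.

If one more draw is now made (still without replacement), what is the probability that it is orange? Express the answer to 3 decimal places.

The likelihood of the observed sequence under each hypothesis: P(data | urn A) = (9/11)(2/10)(8/9)(1/8) = 1/55; P(data | urn B) = (3/11)(8/10)(2/9)(7/8) = 7/165; P(data | urn C) = (1/10)(9/9)(0/8) = 0.
The prior-weighted likelihoods are 1/3 · 1/55 = 1/165, 1/3 · 7/165 = 7/495, 1/3 · 0 = 0; with total 2/99.
Dividing through by the total gives posterior P(urn A | data) = 3/10, P(urn B | data) = 7/10, P(urn C | data) = 0.
The predictive probability is P(orange next | data) = (0)(3/10) + (6/7)(7/10) = 3/5.

0.600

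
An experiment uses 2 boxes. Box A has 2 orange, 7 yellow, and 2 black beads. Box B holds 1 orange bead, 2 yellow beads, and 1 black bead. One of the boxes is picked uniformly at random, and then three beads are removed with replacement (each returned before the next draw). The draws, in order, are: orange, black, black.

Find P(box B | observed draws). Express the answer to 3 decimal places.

0.722

Compute the likelihood of the observed sequence for each case: P(data | box A) = (2/11)(2/11)(2/11) = 0.0060105; P(data | box B) = (1/4)(1/4)(1/4) = 0.015625.
The prior-weighted likelihoods are 1/2 · 0.0060105 = 0.0030053, 1/2 · 0.015625 = 0.0078125; summing to 0.010818.
By Bayes' rule, P(box B | data) = (0.0078125) / (0.010818) = 0.72219.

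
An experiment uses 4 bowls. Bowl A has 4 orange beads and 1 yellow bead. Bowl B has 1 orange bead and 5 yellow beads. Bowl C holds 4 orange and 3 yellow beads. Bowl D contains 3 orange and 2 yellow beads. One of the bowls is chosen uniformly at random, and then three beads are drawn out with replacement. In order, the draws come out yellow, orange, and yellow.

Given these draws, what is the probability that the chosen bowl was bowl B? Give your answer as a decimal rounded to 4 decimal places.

0.3319

The likelihood of the observed sequence under each hypothesis: P(data | bowl A) = (1/5)(4/5)(1/5) = 0.032; P(data | bowl B) = (5/6)(1/6)(5/6) = 0.11574; P(data | bowl C) = (3/7)(4/7)(3/7) = 0.10496; P(data | bowl D) = (2/5)(3/5)(2/5) = 0.096.
Multiplying each by its prior: 1/4 · 0.032 = 0.008, 1/4 · 0.11574 = 0.028935, 1/4 · 0.10496 = 0.026239, 1/4 · 0.096 = 0.024; with total 0.087174.
Therefore the posterior P(bowl B | data) = (0.028935) / (0.087174) = 0.33192.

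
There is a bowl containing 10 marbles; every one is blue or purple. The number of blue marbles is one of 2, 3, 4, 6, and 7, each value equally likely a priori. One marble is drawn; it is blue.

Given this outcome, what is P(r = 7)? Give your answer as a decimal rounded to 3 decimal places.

0.318

Under each hypothesis, the probability of this draw is: P(data | r = 2) = (2/10) = 1/5; P(data | r = 3) = (3/10) = 3/10; P(data | r = 4) = (4/10) = 2/5; P(data | r = 6) = (6/10) = 3/5; P(data | r = 7) = (7/10) = 7/10.
Multiplying each by its prior: 1/5 · 1/5 = 1/25, 1/5 · 3/10 = 3/50, 1/5 · 2/5 = 2/25, 1/5 · 3/5 = 3/25, 1/5 · 7/10 = 7/50; summing to 11/25.
Therefore the posterior P(r = 7 | data) = (7/50) / (11/25) = 7/22.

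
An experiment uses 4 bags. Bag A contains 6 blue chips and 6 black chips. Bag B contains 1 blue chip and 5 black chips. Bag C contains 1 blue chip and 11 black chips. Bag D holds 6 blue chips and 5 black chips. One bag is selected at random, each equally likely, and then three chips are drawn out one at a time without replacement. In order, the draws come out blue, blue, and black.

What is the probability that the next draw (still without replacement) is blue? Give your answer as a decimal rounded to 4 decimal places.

For each hypothesis, P(data | H) works out to: P(data | bag A) = (6/12)(5/11)(6/10) = 3/22; P(data | bag B) = (1/6)(0/5) = 0; P(data | bag C) = (1/12)(0/11) = 0; P(data | bag D) = (6/11)(5/10)(5/9) = 5/33.
Weighting by the prior gives 1/4 · 3/22 = 3/88, 1/4 · 0 = 0, 1/4 · 0 = 0, 1/4 · 5/33 = 5/132; these sum to 19/264.
Dividing through by the total gives posterior P(bag A | data) = 9/19, P(bag B | data) = 0, P(bag C | data) = 0, P(bag D | data) = 10/19.
So P(blue next | data) = Σ P(blue next | H) P(H | data) = (4/9)(9/19) + (1/2)(10/19) = 9/19.

0.4737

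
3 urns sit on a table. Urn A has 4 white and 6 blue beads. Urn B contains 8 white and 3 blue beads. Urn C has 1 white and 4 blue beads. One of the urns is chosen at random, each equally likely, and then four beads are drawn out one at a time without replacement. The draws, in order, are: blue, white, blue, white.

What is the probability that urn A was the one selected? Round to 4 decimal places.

For each hypothesis, P(data | H) works out to: P(data | urn A) = (6/10)(4/9)(5/8)(3/7) = 0.071429; P(data | urn B) = (3/11)(8/10)(2/9)(7/8) = 0.042424; P(data | urn C) = (4/5)(1/4)(3/3)(0/2) = 0.
Multiplying each by its prior: 1/3 · 0.071429 = 0.02381, 1/3 · 0.042424 = 0.014141, 1/3 · 0 = 0; with total 0.037951.
So P(urn A | data) = (0.02381) / (0.037951) = 0.62738.

0.6274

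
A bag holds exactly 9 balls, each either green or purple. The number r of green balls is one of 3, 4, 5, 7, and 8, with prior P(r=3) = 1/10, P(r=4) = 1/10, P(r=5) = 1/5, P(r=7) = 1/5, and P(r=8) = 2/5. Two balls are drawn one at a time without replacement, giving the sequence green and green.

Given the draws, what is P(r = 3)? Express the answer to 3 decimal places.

The likelihood of the observed sequence under each hypothesis: P(data | r = 3) = (3/9)(2/8) = 1/12; P(data | r = 4) = (4/9)(3/8) = 1/6; P(data | r = 5) = (5/9)(4/8) = 5/18; P(data | r = 7) = (7/9)(6/8) = 7/12; P(data | r = 8) = (8/9)(7/8) = 7/9.
The prior-weighted likelihoods are 1/10 · 1/12 = 1/120, 1/10 · 1/6 = 1/60, 1/5 · 5/18 = 1/18, 1/5 · 7/12 = 7/60, 2/5 · 7/9 = 14/45; with total 61/120.
Hence P(r = 3 | data) = (1/120) / (61/120) = 1/61.

0.016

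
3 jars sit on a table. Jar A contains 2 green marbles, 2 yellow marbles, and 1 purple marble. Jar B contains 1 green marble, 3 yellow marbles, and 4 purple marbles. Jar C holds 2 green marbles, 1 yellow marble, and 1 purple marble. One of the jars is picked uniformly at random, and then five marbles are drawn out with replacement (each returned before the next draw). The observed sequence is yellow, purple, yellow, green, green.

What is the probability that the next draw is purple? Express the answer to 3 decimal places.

0.252

Under each hypothesis, the probability of the observed sequence is: P(data | jar A) = (2/5)(1/5)(2/5)(2/5)(2/5) = 0.00512; P(data | jar B) = (3/8)(4/8)(3/8)(1/8)(1/8) = 0.0010986; P(data | jar C) = (1/4)(1/4)(1/4)(2/4)(2/4) = 0.0039062.
Weighting by the prior gives 1/3 · 0.00512 = 0.0017067, 1/3 · 0.0010986 = 0.00036621, 1/3 · 0.0039062 = 0.0013021; with total 0.003375.
Normalising, the posterior is P(jar A | data) = 0.50568, P(jar B | data) = 0.10851, P(jar C | data) = 0.38581.
The predictive probability is P(purple next | data) = (1/5)(0.50568) + (1/2)(0.10851) + (1/4)(0.38581) = 0.25184.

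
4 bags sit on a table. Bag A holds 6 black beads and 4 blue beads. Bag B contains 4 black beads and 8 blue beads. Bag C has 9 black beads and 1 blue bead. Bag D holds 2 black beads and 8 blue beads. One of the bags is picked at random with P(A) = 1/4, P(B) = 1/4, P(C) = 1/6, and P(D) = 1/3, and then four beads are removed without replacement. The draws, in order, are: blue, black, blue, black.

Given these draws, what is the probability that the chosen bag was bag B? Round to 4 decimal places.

0.3589

Compute the likelihood of the observed sequence for each case: P(data | bag A) = (4/10)(6/9)(3/8)(5/7) = 0.071429; P(data | bag B) = (8/12)(4/11)(7/10)(3/9) = 0.056566; P(data | bag C) = (1/10)(9/9)(0/8) = 0; P(data | bag D) = (8/10)(2/9)(7/8)(1/7) = 0.022222.
Weighting by the prior gives 1/4 · 0.071429 = 0.017857, 1/4 · 0.056566 = 0.014141, 1/6 · 0 = 0, 1/3 · 0.022222 = 0.0074074; summing to 0.039406.
Therefore the posterior P(bag B | data) = (0.014141) / (0.039406) = 0.35886.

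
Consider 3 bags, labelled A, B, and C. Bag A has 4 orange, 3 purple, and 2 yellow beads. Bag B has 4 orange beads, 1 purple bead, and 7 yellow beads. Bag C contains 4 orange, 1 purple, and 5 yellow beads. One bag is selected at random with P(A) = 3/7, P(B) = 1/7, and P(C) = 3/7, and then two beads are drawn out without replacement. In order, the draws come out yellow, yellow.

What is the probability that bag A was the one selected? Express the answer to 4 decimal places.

0.0780

Under each hypothesis, the probability of the observed sequence is: P(data | bag A) = (2/9)(1/8) = 1/36; P(data | bag B) = (7/12)(6/11) = 7/22; P(data | bag C) = (5/10)(4/9) = 2/9.
Multiplying each by its prior: 3/7 · 1/36 = 1/84, 1/7 · 7/22 = 1/22, 3/7 · 2/9 = 2/21; summing to 47/308.
Hence P(bag A | data) = (1/84) / (47/308) = 11/141.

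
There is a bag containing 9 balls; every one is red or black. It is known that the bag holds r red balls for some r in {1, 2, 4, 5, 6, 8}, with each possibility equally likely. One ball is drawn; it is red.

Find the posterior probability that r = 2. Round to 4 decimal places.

Under each hypothesis, the probability of this draw is: P(data | r = 1) = (1/9) = 1/9; P(data | r = 2) = (2/9) = 2/9; P(data | r = 4) = (4/9) = 4/9; P(data | r = 5) = (5/9) = 5/9; P(data | r = 6) = (6/9) = 2/3; P(data | r = 8) = (8/9) = 8/9.
The prior-weighted likelihoods are 1/6 · 1/9 = 1/54, 1/6 · 2/9 = 1/27, 1/6 · 4/9 = 2/27, 1/6 · 5/9 = 5/54, 1/6 · 2/3 = 1/9, 1/6 · 8/9 = 4/27; these sum to 13/27.
Hence P(r = 2 | data) = (1/27) / (13/27) = 1/13.

0.0769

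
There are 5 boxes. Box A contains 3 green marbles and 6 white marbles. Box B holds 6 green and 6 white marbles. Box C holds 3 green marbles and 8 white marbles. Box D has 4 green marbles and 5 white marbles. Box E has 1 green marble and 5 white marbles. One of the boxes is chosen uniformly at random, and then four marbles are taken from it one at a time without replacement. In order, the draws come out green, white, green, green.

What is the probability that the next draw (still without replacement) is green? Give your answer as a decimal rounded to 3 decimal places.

For each hypothesis, P(data | H) works out to: P(data | box A) = (3/9)(6/8)(2/7)(1/6) = 0.011905; P(data | box B) = (6/12)(6/11)(5/10)(4/9) = 0.060606; P(data | box C) = (3/11)(8/10)(2/9)(1/8) = 0.0060606; P(data | box D) = (4/9)(5/8)(3/7)(2/6) = 0.039683; P(data | box E) = (1/6)(5/5)(0/4) = 0.
The prior-weighted likelihoods are 1/5 · 0.011905 = 0.002381, 1/5 · 0.060606 = 0.012121, 1/5 · 0.0060606 = 0.0012121, 1/5 · 0.039683 = 0.0079365, 1/5 · 0 = 0; these sum to 0.023651.
Normalising, the posterior is P(box A | data) = 0.10067, P(box B | data) = 0.51251, P(box C | data) = 0.051251, P(box D | data) = 0.33557, P(box E | data) = 0.
The predictive probability is P(green next | data) = (0)(0.10067) + (3/8)(0.51251) + (0)(0.051251) + (1/5)(0.33557) = 0.2593.

0.259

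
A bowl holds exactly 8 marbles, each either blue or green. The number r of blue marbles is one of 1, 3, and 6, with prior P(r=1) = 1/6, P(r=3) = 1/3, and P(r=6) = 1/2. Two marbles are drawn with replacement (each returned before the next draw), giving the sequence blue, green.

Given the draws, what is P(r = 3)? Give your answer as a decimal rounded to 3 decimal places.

0.411

Compute the likelihood of the observed sequence for each case: P(data | r = 1) = (1/8)(7/8) = 7/64; P(data | r = 3) = (3/8)(5/8) = 15/64; P(data | r = 6) = (6/8)(2/8) = 3/16.
The prior-weighted likelihoods are 1/6 · 7/64 = 7/384, 1/3 · 15/64 = 5/64, 1/2 · 3/16 = 3/32; with total 73/384.
By Bayes' rule, P(r = 3 | data) = (5/64) / (73/384) = 30/73.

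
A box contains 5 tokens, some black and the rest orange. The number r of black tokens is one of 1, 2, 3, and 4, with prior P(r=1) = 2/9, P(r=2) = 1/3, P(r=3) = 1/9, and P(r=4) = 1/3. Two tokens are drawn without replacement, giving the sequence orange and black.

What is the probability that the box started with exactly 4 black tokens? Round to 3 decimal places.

The likelihood of the observed sequence under each hypothesis: P(data | r = 1) = (4/5)(1/4) = 1/5; P(data | r = 2) = (3/5)(2/4) = 3/10; P(data | r = 3) = (2/5)(3/4) = 3/10; P(data | r = 4) = (1/5)(4/4) = 1/5.
Multiplying each by its prior: 2/9 · 1/5 = 2/45, 1/3 · 3/10 = 1/10, 1/9 · 3/10 = 1/30, 1/3 · 1/5 = 1/15; summing to 11/45.
By Bayes' rule, P(r = 4 | data) = (1/15) / (11/45) = 3/11.

0.273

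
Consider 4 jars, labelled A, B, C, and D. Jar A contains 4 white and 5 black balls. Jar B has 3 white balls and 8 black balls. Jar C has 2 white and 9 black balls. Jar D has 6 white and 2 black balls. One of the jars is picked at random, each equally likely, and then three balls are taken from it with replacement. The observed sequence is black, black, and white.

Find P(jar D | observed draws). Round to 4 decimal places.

Compute the likelihood of the observed sequence for each case: P(data | jar A) = (5/9)(5/9)(4/9) = 0.13717; P(data | jar B) = (8/11)(8/11)(3/11) = 0.14425; P(data | jar C) = (9/11)(9/11)(2/11) = 0.12171; P(data | jar D) = (2/8)(2/8)(6/8) = 0.046875.
Weighting by the prior gives 1/4 · 0.13717 = 0.034294, 1/4 · 0.14425 = 0.036063, 1/4 · 0.12171 = 0.030428, 1/4 · 0.046875 = 0.011719; summing to 0.1125.
Therefore the posterior P(jar D | data) = (0.011719) / (0.1125) = 0.10416.

0.1042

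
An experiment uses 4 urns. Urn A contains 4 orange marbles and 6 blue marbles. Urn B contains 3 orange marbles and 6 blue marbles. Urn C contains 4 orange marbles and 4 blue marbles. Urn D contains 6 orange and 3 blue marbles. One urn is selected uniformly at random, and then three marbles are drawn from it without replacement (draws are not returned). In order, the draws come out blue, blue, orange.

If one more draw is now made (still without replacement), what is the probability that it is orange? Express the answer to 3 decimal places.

The likelihood of the observed sequence under each hypothesis: P(data | urn A) = (6/10)(5/9)(4/8) = 1/6; P(data | urn B) = (6/9)(5/8)(3/7) = 5/28; P(data | urn C) = (4/8)(3/7)(4/6) = 1/7; P(data | urn D) = (3/9)(2/8)(6/7) = 1/14.
The prior-weighted likelihoods are 1/4 · 1/6 = 1/24, 1/4 · 5/28 = 5/112, 1/4 · 1/7 = 1/28, 1/4 · 1/14 = 1/56; these sum to 47/336.
Dividing through by the total gives posterior P(urn A | data) = 14/47, P(urn B | data) = 15/47, P(urn C | data) = 12/47, P(urn D | data) = 6/47.
Averaging over the posterior, P(orange next | data) = (3/7)(14/47) + (1/3)(15/47) + (3/5)(12/47) + (5/6)(6/47) = 116/235.

0.494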